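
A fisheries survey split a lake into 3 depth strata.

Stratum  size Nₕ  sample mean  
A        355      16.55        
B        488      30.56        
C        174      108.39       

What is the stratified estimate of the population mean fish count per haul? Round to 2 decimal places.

x̄_st = (Σ Nₕx̄ₕ) / (Σ Nₕ) = (355·16.55 + 488·30.56 + 174·108.39) / 1017
= 39648.39 / 1017 = 38.9856... → 38.99.

38.99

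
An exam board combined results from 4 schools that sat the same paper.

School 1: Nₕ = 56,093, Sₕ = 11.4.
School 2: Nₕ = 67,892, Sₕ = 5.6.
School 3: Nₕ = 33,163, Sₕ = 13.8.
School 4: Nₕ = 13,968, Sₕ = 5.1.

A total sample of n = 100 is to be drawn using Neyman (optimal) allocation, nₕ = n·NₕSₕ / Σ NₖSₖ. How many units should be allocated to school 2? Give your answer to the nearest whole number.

25

1: NₕSₕ = 56093·11.4 = 639460.2
2: NₕSₕ = 67892·5.6 = 380195.2
3: NₕSₕ = 33163·13.8 = 457649.4
4: NₕSₕ = 13968·5.1 = 71236.8
Σ NₕSₕ = 1548541.6.
n_2 = 100·380195.2/1548541.6 = 24.552... → 25.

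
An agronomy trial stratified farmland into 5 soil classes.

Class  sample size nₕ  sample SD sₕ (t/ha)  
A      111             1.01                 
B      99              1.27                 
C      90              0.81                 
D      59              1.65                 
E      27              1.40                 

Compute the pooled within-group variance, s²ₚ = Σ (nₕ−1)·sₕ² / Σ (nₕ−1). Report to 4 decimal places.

1.4108

Degrees of freedom: 110 + 98 + 89 + 58 + 26 = 381.
Σ(nₕ−1)sₕ² = 110·1.0201 + 98·1.6129 + 89·0.6561 + 58·2.7225 + 26·1.96 = 537.5331.
s²ₚ = 537.5331 / 381 = 1.410848... → 1.4108.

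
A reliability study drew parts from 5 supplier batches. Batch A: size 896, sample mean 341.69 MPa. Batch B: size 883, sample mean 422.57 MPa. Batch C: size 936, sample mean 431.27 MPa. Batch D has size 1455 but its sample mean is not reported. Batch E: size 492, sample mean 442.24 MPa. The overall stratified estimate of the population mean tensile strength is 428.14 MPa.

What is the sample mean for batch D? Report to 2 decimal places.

477.98

N = 896 + 883 + 936 + 1455 + 492 = 4662.
Overall total = μ·N = 428.14·4662 = 1995988.68.
Subtract the known strata: 896·341.69 + 883·422.57 + 936·431.27 + 492·442.24 = 1300534.35.
Remaining total for batch D: 1995988.68 − 1300534.35 = 695454.33.
Divide by its size: 695454.33 / 1455 = 477.9755... → 477.98.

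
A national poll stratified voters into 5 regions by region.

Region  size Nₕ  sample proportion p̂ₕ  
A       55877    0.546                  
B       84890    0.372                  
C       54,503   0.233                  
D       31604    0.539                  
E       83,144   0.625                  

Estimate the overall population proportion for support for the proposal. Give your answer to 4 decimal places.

Wₕ = Nₕ/N with N = 310018: 0.1802, 0.2738, 0.1758, 0.1019, 0.2682.
p̂_st = 0.1802·0.546 + 0.2738·0.372 + 0.1758·0.233 + 0.1019·0.539 + 0.2682·0.625 ≈ 0.463801... → 0.4638.

0.4638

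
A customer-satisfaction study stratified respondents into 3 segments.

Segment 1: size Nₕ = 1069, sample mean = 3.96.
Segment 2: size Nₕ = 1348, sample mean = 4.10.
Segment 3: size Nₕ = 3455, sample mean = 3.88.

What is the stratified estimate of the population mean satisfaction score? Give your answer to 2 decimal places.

3.95

N = 5872; weights Wₕ = Nₕ/N = (0.1821, 0.2296, 0.5884).
x̄_st = Σ Wₕ·x̄ₕ = 0.1821·3.96 + 0.2296·4.10 + 0.5884·3.88 ≈ 3.9451...
→ 3.95.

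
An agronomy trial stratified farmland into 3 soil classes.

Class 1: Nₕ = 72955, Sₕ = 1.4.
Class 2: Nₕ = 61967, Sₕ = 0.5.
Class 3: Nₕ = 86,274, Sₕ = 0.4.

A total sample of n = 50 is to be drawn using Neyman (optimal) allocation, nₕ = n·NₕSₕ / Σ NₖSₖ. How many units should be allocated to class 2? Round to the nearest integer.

9

1: NₕSₕ = 72955·1.4 = 102137
2: NₕSₕ = 61967·0.5 = 30983.5
3: NₕSₕ = 86274·0.4 = 34509.6
Σ NₕSₕ = 167630.1.
n_2 = 50·30983.5/167630.1 = 9.242... → 9.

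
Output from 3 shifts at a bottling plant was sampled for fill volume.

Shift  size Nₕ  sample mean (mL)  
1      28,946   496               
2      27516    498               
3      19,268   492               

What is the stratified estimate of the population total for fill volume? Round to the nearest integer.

37540040

1: 28946·496 = 14357216
2: 27516·498 = 13702968
3: 19268·492 = 9479856
τ̂ = Σ Nₕx̄ₕ = 37540040.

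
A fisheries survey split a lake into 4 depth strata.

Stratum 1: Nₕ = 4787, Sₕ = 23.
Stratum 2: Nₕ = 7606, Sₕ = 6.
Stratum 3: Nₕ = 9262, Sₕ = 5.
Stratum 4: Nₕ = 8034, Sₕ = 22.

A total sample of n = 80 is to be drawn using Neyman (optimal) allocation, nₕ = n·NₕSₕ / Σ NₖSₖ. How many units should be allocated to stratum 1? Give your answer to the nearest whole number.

Σ NₕSₕ = 4787·23 + 7606·6 + 9262·5 + 8034·22 = 378795.
Share for 1: 110101/378795 = 0.29066.
n_1 = 80 × 0.29066 = 23.253... → 23.

23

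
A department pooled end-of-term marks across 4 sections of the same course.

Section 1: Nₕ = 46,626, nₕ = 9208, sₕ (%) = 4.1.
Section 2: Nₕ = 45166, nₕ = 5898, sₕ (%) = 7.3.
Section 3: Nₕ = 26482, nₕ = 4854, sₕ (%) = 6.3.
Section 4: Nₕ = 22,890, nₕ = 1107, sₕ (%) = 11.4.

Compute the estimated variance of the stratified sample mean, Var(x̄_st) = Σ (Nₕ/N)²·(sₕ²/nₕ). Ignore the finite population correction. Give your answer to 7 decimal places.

N = 141164. Term for each stratum: Wₕ²sₕ²/nₕ.
Var(x̄_st) = 0.0001991640 + 0.0009249458 + 0.0002877630 + 0.0030867806 = 0.0044986534 → 0.0044987.

0.0044987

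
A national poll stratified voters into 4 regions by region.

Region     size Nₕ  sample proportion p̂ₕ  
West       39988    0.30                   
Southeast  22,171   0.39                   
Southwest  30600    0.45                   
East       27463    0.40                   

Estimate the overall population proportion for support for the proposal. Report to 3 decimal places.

Wₕ = Nₕ/N with N = 120222: 0.3326, 0.1844, 0.2545, 0.2284.
p̂_st = 0.3326·0.30 + 0.1844·0.39 + 0.2545·0.45 + 0.2284·0.40 ≈ 0.37762... → 0.378.

0.378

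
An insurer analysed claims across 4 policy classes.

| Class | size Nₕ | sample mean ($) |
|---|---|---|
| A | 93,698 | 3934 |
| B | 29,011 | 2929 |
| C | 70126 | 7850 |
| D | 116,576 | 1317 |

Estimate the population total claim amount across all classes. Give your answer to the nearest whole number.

A: 93698·3934 = 368607932
B: 29011·2929 = 84973219
C: 70126·7850 = 550489100
D: 116576·1317 = 153530592
τ̂ = Σ Nₕx̄ₕ = 1157600843.

1157600843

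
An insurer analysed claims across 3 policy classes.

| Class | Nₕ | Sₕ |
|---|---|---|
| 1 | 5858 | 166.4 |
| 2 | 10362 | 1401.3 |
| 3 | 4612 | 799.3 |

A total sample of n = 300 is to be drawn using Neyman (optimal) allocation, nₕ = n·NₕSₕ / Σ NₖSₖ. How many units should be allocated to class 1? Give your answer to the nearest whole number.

1: NₕSₕ = 5858·166.4 = 974771.2
2: NₕSₕ = 10362·1401.3 = 14520270.6
3: NₕSₕ = 4612·799.3 = 3686371.6
Σ NₕSₕ = 19181413.4.
n_1 = 300·974771.2/19181413.4 = 15.246... → 15.

15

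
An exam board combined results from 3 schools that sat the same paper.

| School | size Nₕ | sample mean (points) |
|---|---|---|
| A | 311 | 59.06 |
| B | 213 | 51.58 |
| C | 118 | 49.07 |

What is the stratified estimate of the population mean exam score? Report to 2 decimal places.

54.74

N = 642; weights Wₕ = Nₕ/N = (0.4844, 0.3318, 0.1838).
x̄_st = Σ Wₕ·x̄ₕ = 0.4844·59.06 + 0.3318·51.58 + 0.1838·49.07 ≈ 54.7421...
→ 54.74.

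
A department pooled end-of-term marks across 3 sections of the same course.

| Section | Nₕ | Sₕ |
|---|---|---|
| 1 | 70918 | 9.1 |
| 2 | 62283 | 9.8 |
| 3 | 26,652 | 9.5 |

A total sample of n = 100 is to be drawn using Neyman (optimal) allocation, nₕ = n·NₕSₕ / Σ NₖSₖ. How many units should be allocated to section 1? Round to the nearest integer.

1: NₕSₕ = 70918·9.1 = 645353.8
2: NₕSₕ = 62283·9.8 = 610373.4
3: NₕSₕ = 26652·9.5 = 253194
Σ NₕSₕ = 1508921.2.
n_1 = 100·645353.8/1508921.2 = 42.769... → 43.

43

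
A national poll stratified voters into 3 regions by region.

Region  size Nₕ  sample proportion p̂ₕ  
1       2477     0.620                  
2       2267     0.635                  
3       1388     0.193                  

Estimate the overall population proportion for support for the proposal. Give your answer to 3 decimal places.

0.529

Wₕ = Nₕ/N with N = 6132: 0.4039, 0.3697, 0.2264.
p̂_st = 0.4039·0.620 + 0.3697·0.635 + 0.2264·0.193 ≈ 0.52889... → 0.529.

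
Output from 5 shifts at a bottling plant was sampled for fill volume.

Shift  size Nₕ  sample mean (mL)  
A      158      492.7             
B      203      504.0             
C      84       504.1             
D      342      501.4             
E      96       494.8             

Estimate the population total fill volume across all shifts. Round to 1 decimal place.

441482.6

Population total = Σ Nₕ·x̄ₕ (each stratum's size times its mean).
158·492.7 + 203·504.0 + 84·504.1 + 342·501.4 + 96·494.8 = 77846.6 + 102312 + 42344.4 + 171478.8 + 47500.8 = 441482.6.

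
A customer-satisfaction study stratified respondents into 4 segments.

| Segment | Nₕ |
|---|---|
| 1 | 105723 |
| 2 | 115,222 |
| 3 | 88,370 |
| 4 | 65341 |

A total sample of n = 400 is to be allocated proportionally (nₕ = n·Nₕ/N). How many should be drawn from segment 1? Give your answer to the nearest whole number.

113

Share of segment 1 = 105723/374656 = 0.28219.
Allocate 400 × 0.28219 = 112.875... → 113.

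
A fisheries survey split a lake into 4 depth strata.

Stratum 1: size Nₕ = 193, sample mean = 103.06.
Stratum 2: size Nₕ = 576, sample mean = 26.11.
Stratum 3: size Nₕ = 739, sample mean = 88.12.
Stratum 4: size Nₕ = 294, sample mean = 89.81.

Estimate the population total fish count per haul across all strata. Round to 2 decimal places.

Population total = Σ Nₕ·x̄ₕ (each stratum's size times its mean).
193·103.06 + 576·26.11 + 739·88.12 + 294·89.81 = 19890.58 + 15039.36 + 65120.68 + 26404.14 = 126454.76.

126454.76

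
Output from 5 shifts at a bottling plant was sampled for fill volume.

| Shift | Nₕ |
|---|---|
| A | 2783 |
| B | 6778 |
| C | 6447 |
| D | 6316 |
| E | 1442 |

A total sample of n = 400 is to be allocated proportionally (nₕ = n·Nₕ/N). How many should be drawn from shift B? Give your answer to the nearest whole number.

N = 2783 + 6778 + 6447 + 6316 + 1442 = 23766.
n_B = 400·6778/23766 = 114.079... → 114.

114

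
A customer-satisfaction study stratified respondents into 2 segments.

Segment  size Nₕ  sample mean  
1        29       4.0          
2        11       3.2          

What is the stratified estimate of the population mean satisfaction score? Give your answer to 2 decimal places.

3.78

N = 29 + 11 = 40.
Overall mean = Σ (Nₕ/N)·x̄ₕ — weight by population share, not a simple average.
Σ Nₕx̄ₕ = 29·4.0 + 11·3.2 = 116 + 35.2 = 151.2.
Divide by N: 151.2 / 40 = 3.78 → 3.78.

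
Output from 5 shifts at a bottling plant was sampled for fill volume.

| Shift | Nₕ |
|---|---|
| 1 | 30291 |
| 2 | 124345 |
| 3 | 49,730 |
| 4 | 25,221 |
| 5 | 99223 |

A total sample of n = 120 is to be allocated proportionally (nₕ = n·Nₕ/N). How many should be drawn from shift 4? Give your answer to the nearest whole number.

N = 30291 + 124345 + 49730 + 25221 + 99223 = 328810.
n_4 = 120·25221/328810 = 9.204... → 9.

9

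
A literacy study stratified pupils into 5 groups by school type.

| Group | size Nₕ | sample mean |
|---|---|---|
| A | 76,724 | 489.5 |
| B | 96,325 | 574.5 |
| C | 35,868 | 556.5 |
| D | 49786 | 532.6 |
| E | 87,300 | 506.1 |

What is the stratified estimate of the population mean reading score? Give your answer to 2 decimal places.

N = 76724 + 96325 + 35868 + 49786 + 87300 = 346003.
Weight each subgroup mean by Nₕ/N and sum.
Σ Nₕx̄ₕ = 76724·489.5 + 96325·574.5 + 35868·556.5 + 49786·532.6 + 87300·506.1 = 37556398 + 55338712.5 + 19960542 + 26516023.6 + 44182530 = 183554206.1.
Divide by N: 183554206.1 / 346003 = 530.4989... → 530.50.

530.50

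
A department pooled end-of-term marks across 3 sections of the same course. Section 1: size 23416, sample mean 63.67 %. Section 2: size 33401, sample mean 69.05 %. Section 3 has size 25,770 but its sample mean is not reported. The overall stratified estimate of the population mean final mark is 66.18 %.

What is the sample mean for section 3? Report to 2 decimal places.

64.74

N = 23416 + 33401 + 25770 = 82587.
Overall total = μ·N = 66.18·82587 = 5465607.66.
Subtract the known strata: 23416·63.67 + 33401·69.05 = 3797235.77.
Remaining total for section 3: 5465607.66 − 3797235.77 = 1668371.89.
Divide by its size: 1668371.89 / 25770 = 64.7409... → 64.74.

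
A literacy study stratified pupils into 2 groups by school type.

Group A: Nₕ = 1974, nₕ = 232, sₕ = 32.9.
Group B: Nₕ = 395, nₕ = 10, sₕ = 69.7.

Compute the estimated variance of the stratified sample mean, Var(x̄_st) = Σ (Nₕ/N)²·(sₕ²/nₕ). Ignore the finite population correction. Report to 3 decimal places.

16.746

N = 2369. Term for each stratum: Wₕ²sₕ²/nₕ.
Var(x̄_st) = 3.239425 + 13.506090 = 16.745515 → 16.746.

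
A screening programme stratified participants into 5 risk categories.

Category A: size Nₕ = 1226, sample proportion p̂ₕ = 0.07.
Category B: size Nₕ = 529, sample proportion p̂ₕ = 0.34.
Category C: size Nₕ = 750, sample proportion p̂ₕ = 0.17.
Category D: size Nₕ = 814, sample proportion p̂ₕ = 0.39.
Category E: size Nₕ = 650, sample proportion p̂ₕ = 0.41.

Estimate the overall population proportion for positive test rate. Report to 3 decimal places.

N = 1226 + 529 + 750 + 814 + 650 = 3969.
Overall proportion = Σ (Nₕ/N)·p̂ₕ.
Σ Nₕp̂ₕ = 85.82 + 179.86 + 127.5 + 317.46 + 266.5 = 977.14.
977.14 / 3969 = 0.24619... → 0.246.

0.246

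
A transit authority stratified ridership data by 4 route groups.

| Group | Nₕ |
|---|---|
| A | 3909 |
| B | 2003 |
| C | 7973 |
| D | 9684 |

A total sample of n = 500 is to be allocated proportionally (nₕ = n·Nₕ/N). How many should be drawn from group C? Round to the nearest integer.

N = 3909 + 2003 + 7973 + 9684 = 23569.
n_C = 500·7973/23569 = 169.142... → 169.

169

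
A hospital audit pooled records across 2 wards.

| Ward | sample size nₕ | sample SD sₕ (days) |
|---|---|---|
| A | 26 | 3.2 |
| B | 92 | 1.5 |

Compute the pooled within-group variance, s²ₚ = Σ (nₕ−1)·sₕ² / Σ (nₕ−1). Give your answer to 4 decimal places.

Degrees of freedom: 25 + 91 = 116.
Σ(nₕ−1)sₕ² = 25·10.24 + 91·2.25 = 460.75.
s²ₚ = 460.75 / 116 = 3.971983... → 3.9720.

3.9720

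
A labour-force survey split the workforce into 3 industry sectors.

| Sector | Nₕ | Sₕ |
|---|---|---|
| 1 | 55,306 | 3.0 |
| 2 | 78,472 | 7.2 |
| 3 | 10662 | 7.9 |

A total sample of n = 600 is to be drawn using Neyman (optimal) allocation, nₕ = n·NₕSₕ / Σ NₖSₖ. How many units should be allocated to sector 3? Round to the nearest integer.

62

1: NₕSₕ = 55306·3.0 = 165918
2: NₕSₕ = 78472·7.2 = 564998.4
3: NₕSₕ = 10662·7.9 = 84229.8
Σ NₕSₕ = 815146.2.
n_3 = 600·84229.8/815146.2 = 61.999... → 62.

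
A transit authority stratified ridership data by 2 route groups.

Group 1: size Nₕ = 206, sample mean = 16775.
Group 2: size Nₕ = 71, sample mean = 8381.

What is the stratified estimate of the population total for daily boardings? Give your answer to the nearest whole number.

4050701

1: 206·16775 = 3455650
2: 71·8381 = 595051
τ̂ = Σ Nₕx̄ₕ = 4050701.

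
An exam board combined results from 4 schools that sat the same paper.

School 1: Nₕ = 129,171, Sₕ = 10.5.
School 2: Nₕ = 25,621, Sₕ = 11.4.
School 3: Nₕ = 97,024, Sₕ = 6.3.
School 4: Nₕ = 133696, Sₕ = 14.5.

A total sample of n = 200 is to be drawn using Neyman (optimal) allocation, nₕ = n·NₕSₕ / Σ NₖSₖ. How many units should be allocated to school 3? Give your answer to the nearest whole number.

Σ NₕSₕ = 129171·10.5 + 25621·11.4 + 97024·6.3 + 133696·14.5 = 4198218.1.
Share for 3: 611251.2/4198218.1 = 0.14560.
n_3 = 200 × 0.14560 = 29.120... → 29.

29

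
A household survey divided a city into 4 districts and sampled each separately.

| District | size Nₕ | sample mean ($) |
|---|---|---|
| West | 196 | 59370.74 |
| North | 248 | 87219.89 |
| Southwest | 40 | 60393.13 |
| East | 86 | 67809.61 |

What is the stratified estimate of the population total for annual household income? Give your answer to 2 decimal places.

41514549.42

Population total = Σ Nₕ·x̄ₕ (each stratum's size times its mean).
196·59370.74 + 248·87219.89 + 40·60393.13 + 86·67809.61 = 11636665.04 + 21630532.72 + 2415725.2 + 5831626.46 = 41514549.42.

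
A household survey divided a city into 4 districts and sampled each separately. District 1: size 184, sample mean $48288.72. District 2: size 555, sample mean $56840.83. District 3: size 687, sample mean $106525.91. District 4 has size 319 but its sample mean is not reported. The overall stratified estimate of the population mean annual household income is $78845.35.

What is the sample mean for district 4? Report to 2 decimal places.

N = 184 + 555 + 687 + 319 = 1745.
Overall total = μ·N = 78845.35·1745 = 137585135.75.
Subtract the known strata: 184·48288.72 + 555·56840.83 + 687·106525.91 = 113615085.3.
Remaining total for district 4: 137585135.75 − 113615085.3 = 23970050.45.
Divide by its size: 23970050.45 / 319 = 75141.2240... → 75141.22.

75141.22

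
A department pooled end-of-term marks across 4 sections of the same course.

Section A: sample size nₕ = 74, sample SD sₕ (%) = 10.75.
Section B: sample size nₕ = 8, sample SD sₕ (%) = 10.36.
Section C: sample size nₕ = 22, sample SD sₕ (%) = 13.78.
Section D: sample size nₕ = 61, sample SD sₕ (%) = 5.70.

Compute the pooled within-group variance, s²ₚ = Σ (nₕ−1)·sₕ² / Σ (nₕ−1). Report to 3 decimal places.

Degrees of freedom: 73 + 7 + 21 + 60 = 161.
Σ(nₕ−1)sₕ² = 73·115.5625 + 7·107.3296 + 21·189.8884 + 60·32.49 = 15124.4261.
s²ₚ = 15124.4261 / 161 = 93.94053... → 93.941.

93.941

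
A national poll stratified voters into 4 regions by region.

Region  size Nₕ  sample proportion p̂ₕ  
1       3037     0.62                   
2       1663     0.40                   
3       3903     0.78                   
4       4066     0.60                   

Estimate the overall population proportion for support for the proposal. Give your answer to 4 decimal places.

0.6340

N = 3037 + 1663 + 3903 + 4066 = 12669.
Overall proportion = Σ (Nₕ/N)·p̂ₕ.
Σ Nₕp̂ₕ = 1882.94 + 665.2 + 3044.34 + 2439.6 = 8032.08.
8032.08 / 12669 = 0.633995... → 0.6340.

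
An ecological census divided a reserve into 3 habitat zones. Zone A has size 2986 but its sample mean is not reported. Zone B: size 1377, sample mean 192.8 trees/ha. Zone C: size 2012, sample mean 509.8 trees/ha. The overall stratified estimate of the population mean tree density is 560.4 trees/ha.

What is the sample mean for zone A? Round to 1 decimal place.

764.0

N = 2986 + 1377 + 2012 = 6375.
Overall total = μ·N = 560.4·6375 = 3572550.
Subtract the known strata: 1377·192.8 + 2012·509.8 = 1291203.2.
Remaining total for zone A: 3572550 − 1291203.2 = 2281346.8.
Divide by its size: 2281346.8 / 2986 = 764.014... → 764.0.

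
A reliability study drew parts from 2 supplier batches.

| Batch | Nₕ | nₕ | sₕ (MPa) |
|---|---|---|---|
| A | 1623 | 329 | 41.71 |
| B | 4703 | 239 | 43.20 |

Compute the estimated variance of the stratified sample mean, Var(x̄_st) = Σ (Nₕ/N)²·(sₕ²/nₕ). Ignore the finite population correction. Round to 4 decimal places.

4.6639

N = 6326; Wₕ = Nₕ/N.
batch A: (1623/6326)²·41.71²/329 = 0.3480672
batch B: (4703/6326)²·43.20²/239 = 4.3157987
Sum = 4.6638659 → 4.6639.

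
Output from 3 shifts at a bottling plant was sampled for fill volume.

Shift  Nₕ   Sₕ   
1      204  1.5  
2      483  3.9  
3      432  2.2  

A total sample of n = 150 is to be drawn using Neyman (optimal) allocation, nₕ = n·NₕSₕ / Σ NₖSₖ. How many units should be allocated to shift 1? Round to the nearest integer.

Σ NₕSₕ = 204·1.5 + 483·3.9 + 432·2.2 = 3140.1.
Share for 1: 306/3140.1 = 0.09745.
n_1 = 150 × 0.09745 = 14.617... → 15.

15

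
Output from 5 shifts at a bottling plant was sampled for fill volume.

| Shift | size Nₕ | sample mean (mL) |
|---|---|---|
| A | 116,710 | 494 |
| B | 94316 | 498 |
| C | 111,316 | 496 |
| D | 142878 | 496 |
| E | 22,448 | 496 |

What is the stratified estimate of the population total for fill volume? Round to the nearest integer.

A: 116710·494 = 57654740
B: 94316·498 = 46969368
C: 111316·496 = 55212736
D: 142878·496 = 70867488
E: 22448·496 = 11134208
τ̂ = Σ Nₕx̄ₕ = 241838540.

241838540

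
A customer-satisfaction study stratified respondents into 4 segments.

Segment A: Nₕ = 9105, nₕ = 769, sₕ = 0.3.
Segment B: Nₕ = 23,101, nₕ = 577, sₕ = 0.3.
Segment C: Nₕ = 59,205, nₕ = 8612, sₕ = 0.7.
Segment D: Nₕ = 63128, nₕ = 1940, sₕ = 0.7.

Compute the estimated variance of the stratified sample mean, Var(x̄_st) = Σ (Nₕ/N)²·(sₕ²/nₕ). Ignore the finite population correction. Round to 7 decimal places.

0.0000544

N = 154539; Wₕ = Nₕ/N.
segment A: (9105/154539)²·0.3²/769 = 0.0000004063
segment B: (23101/154539)²·0.3²/577 = 0.0000034854
segment C: (59205/154539)²·0.7²/8612 = 0.0000083509
segment D: (63128/154539)²·0.7²/1940 = 0.0000421466
Sum = 0.0000543891 → 0.0000544.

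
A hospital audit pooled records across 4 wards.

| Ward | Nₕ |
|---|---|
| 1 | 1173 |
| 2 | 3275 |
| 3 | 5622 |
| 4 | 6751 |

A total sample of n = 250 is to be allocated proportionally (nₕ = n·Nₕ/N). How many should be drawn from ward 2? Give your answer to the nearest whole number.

Share of ward 2 = 3275/16821 = 0.19470.
Allocate 250 × 0.19470 = 48.674... → 49.

49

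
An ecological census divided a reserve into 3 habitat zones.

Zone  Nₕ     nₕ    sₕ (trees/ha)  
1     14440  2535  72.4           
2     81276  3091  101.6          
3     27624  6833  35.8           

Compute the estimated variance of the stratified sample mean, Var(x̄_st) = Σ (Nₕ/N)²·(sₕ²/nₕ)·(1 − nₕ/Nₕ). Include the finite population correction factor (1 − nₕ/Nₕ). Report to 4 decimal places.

1.4254

N = 123340. Term for each stratum: Wₕ²sₕ²/nₕ·(1−nₕ/Nₕ).
Var(x̄_st) = 0.0233662 + 1.3949746 + 0.0070812 = 1.4254220 → 1.4254.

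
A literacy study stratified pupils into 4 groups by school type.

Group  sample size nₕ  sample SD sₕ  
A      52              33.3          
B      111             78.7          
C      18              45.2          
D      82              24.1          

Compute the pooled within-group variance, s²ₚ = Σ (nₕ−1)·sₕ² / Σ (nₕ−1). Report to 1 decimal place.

3164.6

Degrees of freedom: 51 + 110 + 17 + 81 = 259.
Σ(nₕ−1)sₕ² = 51·1108.89 + 110·6193.69 + 17·2043.04 + 81·580.81 = 819636.58.
s²ₚ = 819636.58 / 259 = 3164.62 → 3164.6.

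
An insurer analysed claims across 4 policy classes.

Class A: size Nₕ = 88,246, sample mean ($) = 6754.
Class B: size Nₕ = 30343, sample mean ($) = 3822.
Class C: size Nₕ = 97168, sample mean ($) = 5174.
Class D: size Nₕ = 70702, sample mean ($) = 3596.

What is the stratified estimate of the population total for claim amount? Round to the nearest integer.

Estimate total by summing Nₕ·x̄ₕ over strata.
88246·6754 + 30343·3822 + 97168·5174 + 70702·3596 = 596013484 + 115970946 + 502747232 + 254244392 = 1468976054.

1468976054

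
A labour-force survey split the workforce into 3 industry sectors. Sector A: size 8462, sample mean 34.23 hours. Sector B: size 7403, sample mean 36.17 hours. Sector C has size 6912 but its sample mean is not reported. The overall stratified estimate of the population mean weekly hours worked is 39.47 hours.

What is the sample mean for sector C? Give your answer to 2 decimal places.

49.42

N = 8462 + 7403 + 6912 = 22777.
Overall total = μ·N = 39.47·22777 = 899008.19.
Subtract the known strata: 8462·34.23 + 7403·36.17 = 557420.77.
Remaining total for sector C: 899008.19 − 557420.77 = 341587.42.
Divide by its size: 341587.42 / 6912 = 49.4195... → 49.42.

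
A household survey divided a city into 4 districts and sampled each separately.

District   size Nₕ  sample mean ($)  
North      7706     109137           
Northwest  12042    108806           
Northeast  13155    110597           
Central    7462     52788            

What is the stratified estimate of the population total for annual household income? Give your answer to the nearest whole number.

4000059165

North: 7706·109137 = 841009722
Northwest: 12042·108806 = 1310241852
Northeast: 13155·110597 = 1454903535
Central: 7462·52788 = 393904056
τ̂ = Σ Nₕx̄ₕ = 4000059165.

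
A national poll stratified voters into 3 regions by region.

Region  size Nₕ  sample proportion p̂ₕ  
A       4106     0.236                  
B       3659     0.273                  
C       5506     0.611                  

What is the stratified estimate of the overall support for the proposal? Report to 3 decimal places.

0.402

Wₕ = Nₕ/N with N = 13271: 0.3094, 0.2757, 0.4149.
p̂_st = 0.3094·0.236 + 0.2757·0.273 + 0.4149·0.611 ≈ 0.40179... → 0.402.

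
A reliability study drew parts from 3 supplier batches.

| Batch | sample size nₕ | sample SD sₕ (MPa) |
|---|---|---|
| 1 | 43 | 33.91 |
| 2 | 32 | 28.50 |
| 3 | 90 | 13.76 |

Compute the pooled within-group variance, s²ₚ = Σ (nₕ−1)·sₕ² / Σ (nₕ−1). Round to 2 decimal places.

Degrees of freedom: 42 + 31 + 89 = 162.
Σ(nₕ−1)sₕ² = 42·1149.8881 + 31·812.25 + 89·189.3376 = 90326.0966.
s²ₚ = 90326.0966 / 162 = 557.5685... → 557.57.

557.57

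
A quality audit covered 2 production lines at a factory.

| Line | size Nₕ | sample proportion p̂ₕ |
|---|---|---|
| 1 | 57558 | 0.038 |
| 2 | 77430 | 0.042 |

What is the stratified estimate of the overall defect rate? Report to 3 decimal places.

0.040

N = 57558 + 77430 = 134988.
Overall proportion = Σ (Nₕ/N)·p̂ₕ.
Σ Nₕp̂ₕ = 2187.204 + 3252.06 = 5439.264.
5439.264 / 134988 = 0.04029... → 0.040.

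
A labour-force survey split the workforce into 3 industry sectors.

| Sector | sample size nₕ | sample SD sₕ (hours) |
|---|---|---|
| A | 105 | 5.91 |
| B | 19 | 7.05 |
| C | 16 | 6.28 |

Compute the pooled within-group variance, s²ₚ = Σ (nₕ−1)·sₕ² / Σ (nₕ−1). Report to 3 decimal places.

37.363

A: (105−1)·5.91² = 104·34.9281 = 3632.5224
B: (19−1)·7.05² = 18·49.7025 = 894.645
C: (16−1)·6.28² = 15·39.4384 = 591.576
Numerator = 5118.7434; denominator = Σ(nₕ−1) = 137.
s²ₚ = 5118.7434/137 = 37.36309... → 37.363.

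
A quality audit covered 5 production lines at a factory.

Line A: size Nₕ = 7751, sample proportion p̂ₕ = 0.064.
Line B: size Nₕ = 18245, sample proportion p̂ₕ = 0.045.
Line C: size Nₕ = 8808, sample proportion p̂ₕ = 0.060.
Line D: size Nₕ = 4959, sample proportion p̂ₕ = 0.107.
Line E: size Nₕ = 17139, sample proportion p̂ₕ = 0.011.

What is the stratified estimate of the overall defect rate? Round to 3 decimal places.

N = 7751 + 18245 + 8808 + 4959 + 17139 = 56902.
Overall proportion = Σ (Nₕ/N)·p̂ₕ.
Σ Nₕp̂ₕ = 496.064 + 821.025 + 528.48 + 530.613 + 188.529 = 2564.711.
2564.711 / 56902 = 0.04507... → 0.045.

0.045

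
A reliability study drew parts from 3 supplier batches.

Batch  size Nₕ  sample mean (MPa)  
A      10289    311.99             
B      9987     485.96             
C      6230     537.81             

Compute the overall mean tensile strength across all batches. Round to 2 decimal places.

430.62

N = 26506; weights Wₕ = Nₕ/N = (0.3882, 0.3768, 0.2350).
x̄_st = Σ Wₕ·x̄ₕ = 0.3882·311.99 + 0.3768·485.96 + 0.2350·537.81 ≈ 430.6159...
→ 430.62.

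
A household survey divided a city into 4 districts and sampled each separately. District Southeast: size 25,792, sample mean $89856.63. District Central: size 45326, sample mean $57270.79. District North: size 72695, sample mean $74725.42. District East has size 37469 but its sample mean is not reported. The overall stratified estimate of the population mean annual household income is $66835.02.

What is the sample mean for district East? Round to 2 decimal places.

N = 25792 + 45326 + 72695 + 37469 = 181282.
Overall total = μ·N = 66835.02·181282 = 12115986095.64.
Subtract the known strata: 25792·89856.63 + 45326·57270.79 + 72695·74725.42 = 10345602435.4.
Remaining total for district East: 12115986095.64 − 10345602435.4 = 1770383660.24.
Divide by its size: 1770383660.24 / 37469 = 47249.2904... → 47249.29.

47249.29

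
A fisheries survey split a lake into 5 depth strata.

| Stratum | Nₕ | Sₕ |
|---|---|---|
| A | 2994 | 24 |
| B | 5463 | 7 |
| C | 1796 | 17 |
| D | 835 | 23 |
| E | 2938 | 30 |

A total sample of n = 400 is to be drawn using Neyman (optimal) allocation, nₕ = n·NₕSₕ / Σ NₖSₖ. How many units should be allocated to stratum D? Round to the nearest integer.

31

A: NₕSₕ = 2994·24 = 71856
B: NₕSₕ = 5463·7 = 38241
C: NₕSₕ = 1796·17 = 30532
D: NₕSₕ = 835·23 = 19205
E: NₕSₕ = 2938·30 = 88140
Σ NₕSₕ = 247974.
n_D = 400·19205/247974 = 30.979... → 31.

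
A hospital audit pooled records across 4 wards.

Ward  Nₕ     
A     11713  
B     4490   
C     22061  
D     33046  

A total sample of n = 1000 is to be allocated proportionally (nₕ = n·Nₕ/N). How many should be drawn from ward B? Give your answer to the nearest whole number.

Share of ward B = 4490/71310 = 0.06296.
Allocate 1000 × 0.06296 = 62.965... → 63.

63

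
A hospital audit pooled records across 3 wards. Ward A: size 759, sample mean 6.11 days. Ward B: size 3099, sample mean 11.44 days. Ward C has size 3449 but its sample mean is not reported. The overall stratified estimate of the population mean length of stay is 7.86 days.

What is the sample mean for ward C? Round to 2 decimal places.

5.03

N = 759 + 3099 + 3449 = 7307.
Overall total = μ·N = 7.86·7307 = 57433.02.
Subtract the known strata: 759·6.11 + 3099·11.44 = 40090.05.
Remaining total for ward C: 57433.02 − 40090.05 = 17342.97.
Divide by its size: 17342.97 / 3449 = 5.0284... → 5.03.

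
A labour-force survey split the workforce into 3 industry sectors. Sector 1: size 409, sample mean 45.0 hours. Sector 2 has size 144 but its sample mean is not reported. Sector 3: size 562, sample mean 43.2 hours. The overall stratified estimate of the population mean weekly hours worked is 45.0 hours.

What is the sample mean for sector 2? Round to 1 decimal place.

Σ Nₕx̄ₕ = N·μ, so 144·x̄_2 = 1115·45.0 − (409·45.0 + 562·43.2).
= 50175 − 42683.4 = 7491.6.
x̄_2 = 7491.6 / 144 = 52.025 → 52.0.

52.0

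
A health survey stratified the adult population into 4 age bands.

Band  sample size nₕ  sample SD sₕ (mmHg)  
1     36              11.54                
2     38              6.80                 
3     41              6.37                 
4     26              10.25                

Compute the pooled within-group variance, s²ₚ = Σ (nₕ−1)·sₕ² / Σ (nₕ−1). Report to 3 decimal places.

Degrees of freedom: 35 + 37 + 40 + 25 = 137.
Σ(nₕ−1)sₕ² = 35·133.1716 + 37·46.24 + 40·40.5769 + 25·105.0625 = 10621.5245.
s²ₚ = 10621.5245 / 137 = 77.52938... → 77.529.

77.529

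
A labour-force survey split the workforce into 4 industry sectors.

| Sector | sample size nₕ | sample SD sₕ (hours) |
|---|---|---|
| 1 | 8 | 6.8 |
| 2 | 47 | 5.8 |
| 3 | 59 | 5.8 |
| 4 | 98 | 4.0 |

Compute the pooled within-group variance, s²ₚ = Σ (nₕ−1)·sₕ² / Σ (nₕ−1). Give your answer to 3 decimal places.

Degrees of freedom: 7 + 46 + 58 + 97 = 208.
Σ(nₕ−1)sₕ² = 7·46.24 + 46·33.64 + 58·33.64 + 97·16 = 5374.24.
s²ₚ = 5374.24 / 208 = 25.83769... → 25.838.

25.838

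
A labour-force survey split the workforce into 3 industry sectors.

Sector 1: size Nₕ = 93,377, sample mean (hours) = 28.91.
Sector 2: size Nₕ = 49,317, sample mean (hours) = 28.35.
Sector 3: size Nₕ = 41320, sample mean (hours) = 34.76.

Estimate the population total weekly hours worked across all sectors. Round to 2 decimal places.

5533949.22

Population total = Σ Nₕ·x̄ₕ (each stratum's size times its mean).
93377·28.91 + 49317·28.35 + 41320·34.76 = 2699529.07 + 1398136.95 + 1436283.2 = 5533949.22.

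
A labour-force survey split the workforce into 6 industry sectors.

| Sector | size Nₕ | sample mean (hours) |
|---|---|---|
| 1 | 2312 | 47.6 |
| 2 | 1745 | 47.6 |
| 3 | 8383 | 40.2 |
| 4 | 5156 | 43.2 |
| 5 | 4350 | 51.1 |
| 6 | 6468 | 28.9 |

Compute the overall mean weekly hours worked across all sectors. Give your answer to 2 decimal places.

N = 28414; weights Wₕ = Nₕ/N = (0.0814, 0.0614, 0.2950, 0.1815, 0.1531, 0.2276).
x̄_st = Σ Wₕ·x̄ₕ = 0.0814·47.6 + 0.0614·47.6 + 0.2950·40.2 + 0.1815·43.2 + 0.1531·51.1 + 0.2276·28.9 ≈ 40.8974...
→ 40.90.

40.90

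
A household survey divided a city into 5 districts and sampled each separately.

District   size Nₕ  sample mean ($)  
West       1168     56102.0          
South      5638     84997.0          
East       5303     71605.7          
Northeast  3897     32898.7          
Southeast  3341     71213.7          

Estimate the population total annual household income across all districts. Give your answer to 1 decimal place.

1290596454.7

West: 1168·56102.0 = 65527136
South: 5638·84997.0 = 479213086
East: 5303·71605.7 = 379725027.1
Northeast: 3897·32898.7 = 128206233.9
Southeast: 3341·71213.7 = 237924971.7
τ̂ = Σ Nₕx̄ₕ = 1290596454.7.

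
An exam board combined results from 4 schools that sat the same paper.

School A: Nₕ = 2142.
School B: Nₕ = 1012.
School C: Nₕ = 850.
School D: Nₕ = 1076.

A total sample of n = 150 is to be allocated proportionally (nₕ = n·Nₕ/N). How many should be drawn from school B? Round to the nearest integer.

Share of school B = 1012/5080 = 0.19921.
Allocate 150 × 0.19921 = 29.882... → 30.

30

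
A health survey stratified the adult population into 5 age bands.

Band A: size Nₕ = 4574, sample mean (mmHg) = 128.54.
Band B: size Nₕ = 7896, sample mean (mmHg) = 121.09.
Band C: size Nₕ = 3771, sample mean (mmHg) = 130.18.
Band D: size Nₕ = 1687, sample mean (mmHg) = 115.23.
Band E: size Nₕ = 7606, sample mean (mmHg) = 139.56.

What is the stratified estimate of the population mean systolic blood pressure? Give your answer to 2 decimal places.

128.88

N = 4574 + 7896 + 3771 + 1687 + 7606 = 25534.
The stratified mean weights each stratum mean by its population share Nₕ/N.
Σ Nₕx̄ₕ = 4574·128.54 + 7896·121.09 + 3771·130.18 + 1687·115.23 + 7606·139.56 = 587941.96 + 956126.64 + 490908.78 + 194393.01 + 1061493.36 = 3290863.75.
Divide by N: 3290863.75 / 25534 = 128.8816... → 128.88.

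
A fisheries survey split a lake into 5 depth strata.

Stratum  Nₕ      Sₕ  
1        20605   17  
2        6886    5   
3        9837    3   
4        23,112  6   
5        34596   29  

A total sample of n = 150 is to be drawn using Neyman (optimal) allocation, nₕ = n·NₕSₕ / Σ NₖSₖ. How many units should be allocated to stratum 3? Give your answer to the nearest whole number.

3

1: NₕSₕ = 20605·17 = 350285
2: NₕSₕ = 6886·5 = 34430
3: NₕSₕ = 9837·3 = 29511
4: NₕSₕ = 23112·6 = 138672
5: NₕSₕ = 34596·29 = 1003284
Σ NₕSₕ = 1556182.
n_3 = 150·29511/1556182 = 2.845... → 3.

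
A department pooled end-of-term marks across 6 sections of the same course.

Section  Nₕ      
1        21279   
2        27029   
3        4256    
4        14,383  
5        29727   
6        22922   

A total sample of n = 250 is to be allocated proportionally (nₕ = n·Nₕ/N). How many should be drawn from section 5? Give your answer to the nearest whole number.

62

Share of section 5 = 29727/119596 = 0.24856.
Allocate 250 × 0.24856 = 62.140... → 62.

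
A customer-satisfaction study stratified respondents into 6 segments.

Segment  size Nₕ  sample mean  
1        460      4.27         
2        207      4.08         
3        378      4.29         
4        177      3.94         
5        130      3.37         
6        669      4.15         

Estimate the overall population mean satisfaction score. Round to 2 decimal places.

N = 460 + 207 + 378 + 177 + 130 + 669 = 2021.
Overall mean = Σ (Nₕ/N)·x̄ₕ — weight by population share, not a simple average.
Σ Nₕx̄ₕ = 460·4.27 + 207·4.08 + 378·4.29 + 177·3.94 + 130·3.37 + 669·4.15 = 1964.2 + 844.56 + 1621.62 + 697.38 + 438.1 + 2776.35 = 8342.21.
Divide by N: 8342.21 / 2021 = 4.1278... → 4.13.

4.13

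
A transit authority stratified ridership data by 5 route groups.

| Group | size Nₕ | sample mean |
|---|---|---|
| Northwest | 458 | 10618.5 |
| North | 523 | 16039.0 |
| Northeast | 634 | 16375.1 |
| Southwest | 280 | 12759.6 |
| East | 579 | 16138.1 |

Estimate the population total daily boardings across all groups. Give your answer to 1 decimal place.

Northwest: 458·10618.5 = 4863273
North: 523·16039.0 = 8388397
Northeast: 634·16375.1 = 10381813.4
Southwest: 280·12759.6 = 3572688
East: 579·16138.1 = 9343959.9
τ̂ = Σ Nₕx̄ₕ = 36550131.3.

36550131.3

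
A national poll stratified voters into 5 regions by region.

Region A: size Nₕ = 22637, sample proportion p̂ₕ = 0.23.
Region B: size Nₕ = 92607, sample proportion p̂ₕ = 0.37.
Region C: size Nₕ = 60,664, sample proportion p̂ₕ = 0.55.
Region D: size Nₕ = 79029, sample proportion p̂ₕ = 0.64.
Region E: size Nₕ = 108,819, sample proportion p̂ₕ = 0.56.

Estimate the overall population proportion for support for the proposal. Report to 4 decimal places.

Wₕ = Nₕ/N with N = 363756: 0.0622, 0.2546, 0.1668, 0.2173, 0.2992.
p̂_st = 0.0622·0.23 + 0.2546·0.37 + 0.1668·0.55 + 0.2173·0.64 + 0.2992·0.56 ≈ 0.506805... → 0.5068.

0.5068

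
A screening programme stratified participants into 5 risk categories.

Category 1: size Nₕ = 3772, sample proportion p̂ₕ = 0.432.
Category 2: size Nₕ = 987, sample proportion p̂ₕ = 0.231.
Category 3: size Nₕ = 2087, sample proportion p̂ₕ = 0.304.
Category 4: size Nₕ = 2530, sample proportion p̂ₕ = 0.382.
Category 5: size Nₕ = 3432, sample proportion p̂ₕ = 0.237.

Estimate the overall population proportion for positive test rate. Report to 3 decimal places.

0.334

N = 3772 + 987 + 2087 + 2530 + 3432 = 12808.
Overall proportion = Σ (Nₕ/N)·p̂ₕ.
Σ Nₕp̂ₕ = 1629.504 + 227.997 + 634.448 + 966.46 + 813.384 = 4271.793.
4271.793 / 12808 = 0.33353... → 0.334.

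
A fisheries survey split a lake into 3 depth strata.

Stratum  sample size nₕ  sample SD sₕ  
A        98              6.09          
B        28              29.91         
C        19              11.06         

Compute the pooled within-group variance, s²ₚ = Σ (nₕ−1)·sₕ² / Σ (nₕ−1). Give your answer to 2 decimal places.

210.94

A: (98−1)·6.09² = 97·37.0881 = 3597.5457
B: (28−1)·29.91² = 27·894.6081 = 24154.4187
C: (19−1)·11.06² = 18·122.3236 = 2201.8248
Numerator = 29953.7892; denominator = Σ(nₕ−1) = 142.
s²ₚ = 29953.7892/142 = 210.9422... → 210.94.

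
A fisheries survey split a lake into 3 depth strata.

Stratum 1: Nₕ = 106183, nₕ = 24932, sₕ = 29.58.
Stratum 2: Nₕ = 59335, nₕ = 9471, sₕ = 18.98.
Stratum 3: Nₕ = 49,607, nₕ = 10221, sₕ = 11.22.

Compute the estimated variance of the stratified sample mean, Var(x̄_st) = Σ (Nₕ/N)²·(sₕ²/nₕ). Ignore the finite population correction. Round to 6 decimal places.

N = 215125. Term for each stratum: Wₕ²sₕ²/nₕ.
Var(x̄_st) = 0.008550026 + 0.002893588 + 0.000654932 = 0.012098547 → 0.012099.

0.012099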